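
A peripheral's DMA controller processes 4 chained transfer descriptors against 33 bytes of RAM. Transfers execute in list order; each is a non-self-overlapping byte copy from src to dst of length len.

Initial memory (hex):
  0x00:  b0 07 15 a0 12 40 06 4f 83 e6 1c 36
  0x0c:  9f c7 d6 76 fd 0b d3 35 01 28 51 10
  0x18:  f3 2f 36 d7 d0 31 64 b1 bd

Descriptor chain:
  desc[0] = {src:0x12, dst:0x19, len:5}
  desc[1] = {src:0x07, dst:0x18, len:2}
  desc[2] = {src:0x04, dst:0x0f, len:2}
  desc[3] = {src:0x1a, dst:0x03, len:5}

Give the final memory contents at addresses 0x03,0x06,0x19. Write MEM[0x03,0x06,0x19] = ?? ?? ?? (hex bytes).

MEM[0x03,0x06,0x19] = 35 51 83

[0] 0x12->0x19 len=5 : d3 35 01 28 51
[1] 0x07->0x18 len=2 : 4f 83
[2] 0x04->0x0f len=2 : 12 40
[3] 0x1a->0x03 len=5 : 35 01 28 51 64
query mem[0x03]=0x35, mem[0x06]=0x51, mem[0x19]=0x83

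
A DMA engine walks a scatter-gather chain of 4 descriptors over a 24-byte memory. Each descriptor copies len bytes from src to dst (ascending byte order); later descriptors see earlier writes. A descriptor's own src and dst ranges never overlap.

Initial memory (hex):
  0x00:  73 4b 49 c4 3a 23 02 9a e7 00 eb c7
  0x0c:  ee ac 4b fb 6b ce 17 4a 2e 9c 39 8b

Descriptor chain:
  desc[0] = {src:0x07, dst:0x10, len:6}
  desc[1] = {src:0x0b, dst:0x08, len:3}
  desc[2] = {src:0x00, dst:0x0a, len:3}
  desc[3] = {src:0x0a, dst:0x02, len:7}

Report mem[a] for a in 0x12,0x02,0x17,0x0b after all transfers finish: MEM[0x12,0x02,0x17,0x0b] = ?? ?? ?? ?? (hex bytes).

#0 dst[0x10+6] := {0x9a,0xe7,0x00,0xeb,0xc7,0xee}
#1 dst[0x08+3] := {0xc7,0xee,0xac}
#2 dst[0x0a+3] := {0x73,0x4b,0x49}
#3 dst[0x02+7] := {0x73,0x4b,0x49,0xac,0x4b,0xfb,0x9a}
query mem[0x12]=0x00, mem[0x02]=0x73, mem[0x17]=0x8b, mem[0x0b]=0x4b

MEM[0x12,0x02,0x17,0x0b] = 00 73 8b 4b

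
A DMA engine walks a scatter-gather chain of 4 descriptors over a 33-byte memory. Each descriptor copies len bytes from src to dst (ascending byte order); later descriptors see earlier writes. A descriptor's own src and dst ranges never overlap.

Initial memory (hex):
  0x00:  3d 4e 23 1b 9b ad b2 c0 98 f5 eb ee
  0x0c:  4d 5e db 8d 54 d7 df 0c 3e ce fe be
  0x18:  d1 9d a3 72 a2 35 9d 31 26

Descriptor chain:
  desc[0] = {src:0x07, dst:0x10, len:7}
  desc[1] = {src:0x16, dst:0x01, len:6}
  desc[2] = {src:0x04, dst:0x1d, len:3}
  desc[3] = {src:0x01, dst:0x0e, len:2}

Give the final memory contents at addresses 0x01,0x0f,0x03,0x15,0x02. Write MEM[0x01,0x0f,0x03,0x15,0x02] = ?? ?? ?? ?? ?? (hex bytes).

#0 dst[0x10+7] := {0xc0,0x98,0xf5,0xeb,0xee,0x4d,0x5e}
#1 dst[0x01+6] := {0x5e,0xbe,0xd1,0x9d,0xa3,0x72}
#2 dst[0x1d+3] := {0x9d,0xa3,0x72}
#3 dst[0x0e+2] := {0x5e,0xbe}
query mem[0x01]=0x5e, mem[0x0f]=0xbe, mem[0x03]=0xd1, mem[0x15]=0x4d, mem[0x02]=0xbe

MEM[0x01,0x0f,0x03,0x15,0x02] = 5e be d1 4d be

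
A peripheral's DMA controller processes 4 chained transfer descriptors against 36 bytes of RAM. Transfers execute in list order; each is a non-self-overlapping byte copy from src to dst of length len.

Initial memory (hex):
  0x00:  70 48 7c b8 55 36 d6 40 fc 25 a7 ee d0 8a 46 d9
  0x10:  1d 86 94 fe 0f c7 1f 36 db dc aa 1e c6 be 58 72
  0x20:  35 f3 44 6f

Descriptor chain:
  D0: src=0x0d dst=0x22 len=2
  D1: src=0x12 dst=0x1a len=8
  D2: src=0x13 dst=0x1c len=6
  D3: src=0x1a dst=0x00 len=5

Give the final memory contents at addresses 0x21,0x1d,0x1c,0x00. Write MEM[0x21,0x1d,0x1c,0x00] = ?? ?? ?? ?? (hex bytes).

D0: mem[0x22..0x23] <- [8a 46]
D1: mem[0x1a..0x21] <- [94 fe 0f c7 1f 36 db dc]
D2: mem[0x1c..0x21] <- [fe 0f c7 1f 36 db]
D3: mem[0x00..0x04] <- [94 fe fe 0f c7]
query mem[0x21]=0xdb, mem[0x1d]=0x0f, mem[0x1c]=0xfe, mem[0x00]=0x94

MEM[0x21,0x1d,0x1c,0x00] = db 0f fe 94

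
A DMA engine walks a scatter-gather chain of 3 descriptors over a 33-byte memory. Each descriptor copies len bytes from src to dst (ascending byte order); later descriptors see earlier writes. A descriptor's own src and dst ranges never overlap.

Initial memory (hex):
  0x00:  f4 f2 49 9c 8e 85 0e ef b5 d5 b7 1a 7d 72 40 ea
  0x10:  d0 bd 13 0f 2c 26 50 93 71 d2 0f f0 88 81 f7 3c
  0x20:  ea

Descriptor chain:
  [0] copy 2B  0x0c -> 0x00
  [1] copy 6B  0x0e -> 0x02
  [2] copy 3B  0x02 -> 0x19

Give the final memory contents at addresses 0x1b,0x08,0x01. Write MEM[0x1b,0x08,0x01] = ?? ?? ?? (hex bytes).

  after D0: wrote 2B at 0x00 = 7d72
  after D1: wrote 6B at 0x02 = 40ead0bd130f
  after D2: wrote 3B at 0x19 = 40ead0
query mem[0x1b]=0xd0, mem[0x08]=0xb5, mem[0x01]=0x72

MEM[0x1b,0x08,0x01] = d0 b5 72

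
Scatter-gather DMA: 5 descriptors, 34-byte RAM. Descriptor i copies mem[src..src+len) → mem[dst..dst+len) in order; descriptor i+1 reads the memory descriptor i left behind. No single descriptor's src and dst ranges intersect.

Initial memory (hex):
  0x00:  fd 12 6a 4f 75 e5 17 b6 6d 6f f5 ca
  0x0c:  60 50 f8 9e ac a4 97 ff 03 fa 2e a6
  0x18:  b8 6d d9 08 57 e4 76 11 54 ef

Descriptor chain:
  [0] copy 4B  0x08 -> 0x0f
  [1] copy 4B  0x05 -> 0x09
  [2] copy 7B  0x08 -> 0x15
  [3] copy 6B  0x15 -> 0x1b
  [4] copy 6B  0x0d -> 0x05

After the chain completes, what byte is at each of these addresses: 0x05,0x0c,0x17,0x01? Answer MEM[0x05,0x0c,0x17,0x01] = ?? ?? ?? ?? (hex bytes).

MEM[0x05,0x0c,0x17,0x01] = 50 6d 17 12

#0 dst[0x0f+4] := {0x6d,0x6f,0xf5,0xca}
#1 dst[0x09+4] := {0xe5,0x17,0xb6,0x6d}
#2 dst[0x15+7] := {0x6d,0xe5,0x17,0xb6,0x6d,0x50,0xf8}
#3 dst[0x1b+6] := {0x6d,0xe5,0x17,0xb6,0x6d,0x50}
#4 dst[0x05+6] := {0x50,0xf8,0x6d,0x6f,0xf5,0xca}
query mem[0x05]=0x50, mem[0x0c]=0x6d, mem[0x17]=0x17, mem[0x01]=0x12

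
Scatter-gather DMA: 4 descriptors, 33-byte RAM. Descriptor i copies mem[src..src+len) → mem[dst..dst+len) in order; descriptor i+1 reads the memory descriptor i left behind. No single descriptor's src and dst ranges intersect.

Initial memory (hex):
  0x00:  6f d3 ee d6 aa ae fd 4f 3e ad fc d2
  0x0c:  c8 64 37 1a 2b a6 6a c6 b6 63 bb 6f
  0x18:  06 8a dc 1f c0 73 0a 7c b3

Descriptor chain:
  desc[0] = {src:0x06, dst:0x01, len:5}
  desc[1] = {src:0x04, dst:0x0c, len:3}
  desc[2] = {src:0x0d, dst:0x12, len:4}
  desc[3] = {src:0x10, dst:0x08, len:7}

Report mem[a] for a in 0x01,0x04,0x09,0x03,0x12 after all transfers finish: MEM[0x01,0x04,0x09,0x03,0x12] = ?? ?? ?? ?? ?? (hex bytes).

MEM[0x01,0x04,0x09,0x03,0x12] = fd ad a6 3e fc

  after D0: wrote 5B at 0x01 = fd4f3eadfc
  after D1: wrote 3B at 0x0c = adfcfd
  after D2: wrote 4B at 0x12 = fcfd1a2b
  after D3: wrote 7B at 0x08 = 2ba6fcfd1a2bbb
query mem[0x01]=0xfd, mem[0x04]=0xad, mem[0x09]=0xa6, mem[0x03]=0x3e, mem[0x12]=0xfc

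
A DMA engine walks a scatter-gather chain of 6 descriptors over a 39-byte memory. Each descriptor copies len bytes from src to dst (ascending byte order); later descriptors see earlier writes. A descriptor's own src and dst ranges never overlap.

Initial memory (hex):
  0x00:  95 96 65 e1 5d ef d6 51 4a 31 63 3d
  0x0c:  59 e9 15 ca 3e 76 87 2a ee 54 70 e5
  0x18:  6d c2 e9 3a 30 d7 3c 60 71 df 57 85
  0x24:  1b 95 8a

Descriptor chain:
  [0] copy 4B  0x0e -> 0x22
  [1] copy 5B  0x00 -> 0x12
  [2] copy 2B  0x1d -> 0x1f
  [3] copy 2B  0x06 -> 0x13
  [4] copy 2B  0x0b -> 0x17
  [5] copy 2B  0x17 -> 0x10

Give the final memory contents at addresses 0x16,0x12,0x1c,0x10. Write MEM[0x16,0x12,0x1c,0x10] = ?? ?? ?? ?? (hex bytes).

MEM[0x16,0x12,0x1c,0x10] = 5d 95 30 3d

  after D0: wrote 4B at 0x22 = 15ca3e76
  after D1: wrote 5B at 0x12 = 959665e15d
  after D2: wrote 2B at 0x1f = d73c
  after D3: wrote 2B at 0x13 = d651
  after D4: wrote 2B at 0x17 = 3d59
  after D5: wrote 2B at 0x10 = 3d59
query mem[0x16]=0x5d, mem[0x12]=0x95, mem[0x1c]=0x30, mem[0x10]=0x3d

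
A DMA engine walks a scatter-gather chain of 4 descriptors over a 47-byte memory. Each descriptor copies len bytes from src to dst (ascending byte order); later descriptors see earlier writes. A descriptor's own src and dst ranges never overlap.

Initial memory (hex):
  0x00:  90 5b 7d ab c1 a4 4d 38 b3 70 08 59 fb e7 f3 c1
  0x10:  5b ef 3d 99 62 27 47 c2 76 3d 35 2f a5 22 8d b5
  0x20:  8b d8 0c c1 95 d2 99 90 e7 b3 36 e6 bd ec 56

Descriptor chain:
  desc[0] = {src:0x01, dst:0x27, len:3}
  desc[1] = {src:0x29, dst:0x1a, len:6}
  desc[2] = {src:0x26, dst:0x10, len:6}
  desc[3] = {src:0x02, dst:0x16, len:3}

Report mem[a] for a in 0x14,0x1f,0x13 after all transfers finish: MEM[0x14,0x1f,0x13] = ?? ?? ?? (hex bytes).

MEM[0x14,0x1f,0x13] = 36 56 ab

[0] 0x01->0x27 len=3 : 5b 7d ab
[1] 0x29->0x1a len=6 : ab 36 e6 bd ec 56
[2] 0x26->0x10 len=6 : 99 5b 7d ab 36 e6
[3] 0x02->0x16 len=3 : 7d ab c1
query mem[0x14]=0x36, mem[0x1f]=0x56, mem[0x13]=0xab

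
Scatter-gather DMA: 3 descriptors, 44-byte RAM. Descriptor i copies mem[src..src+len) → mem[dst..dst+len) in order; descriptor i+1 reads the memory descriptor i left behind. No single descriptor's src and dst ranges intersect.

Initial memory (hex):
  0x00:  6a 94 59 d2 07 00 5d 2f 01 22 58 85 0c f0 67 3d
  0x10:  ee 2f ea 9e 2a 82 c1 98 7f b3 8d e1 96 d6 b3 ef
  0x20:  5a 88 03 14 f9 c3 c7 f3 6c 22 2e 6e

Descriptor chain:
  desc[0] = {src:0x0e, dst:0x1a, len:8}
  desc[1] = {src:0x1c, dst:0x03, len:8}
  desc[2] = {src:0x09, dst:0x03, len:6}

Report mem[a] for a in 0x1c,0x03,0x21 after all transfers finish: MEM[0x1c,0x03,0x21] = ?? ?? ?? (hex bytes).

MEM[0x1c,0x03,0x21] = ee 03 82

  after D0: wrote 8B at 0x1a = 673dee2fea9e2a82
  after D1: wrote 8B at 0x03 = ee2fea9e2a820314
  after D2: wrote 6B at 0x03 = 0314850cf067
query mem[0x1c]=0xee, mem[0x03]=0x03, mem[0x21]=0x82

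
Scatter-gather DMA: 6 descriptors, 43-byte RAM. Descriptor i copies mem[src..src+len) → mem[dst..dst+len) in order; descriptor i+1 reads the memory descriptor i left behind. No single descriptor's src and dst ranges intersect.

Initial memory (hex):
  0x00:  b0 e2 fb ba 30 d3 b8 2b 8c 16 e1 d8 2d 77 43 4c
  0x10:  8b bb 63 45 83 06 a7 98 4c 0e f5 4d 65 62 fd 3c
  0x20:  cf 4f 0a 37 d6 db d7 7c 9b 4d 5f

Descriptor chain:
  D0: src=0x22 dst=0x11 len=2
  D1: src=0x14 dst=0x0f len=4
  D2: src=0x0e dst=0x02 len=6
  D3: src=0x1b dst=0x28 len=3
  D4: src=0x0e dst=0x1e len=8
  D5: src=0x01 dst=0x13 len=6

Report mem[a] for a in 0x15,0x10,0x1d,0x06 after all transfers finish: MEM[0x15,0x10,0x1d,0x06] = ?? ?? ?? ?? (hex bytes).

MEM[0x15,0x10,0x1d,0x06] = 83 06 62 98

#0 dst[0x11+2] := {0x0a,0x37}
#1 dst[0x0f+4] := {0x83,0x06,0xa7,0x98}
#2 dst[0x02+6] := {0x43,0x83,0x06,0xa7,0x98,0x45}
#3 dst[0x28+3] := {0x4d,0x65,0x62}
#4 dst[0x1e+8] := {0x43,0x83,0x06,0xa7,0x98,0x45,0x83,0x06}
#5 dst[0x13+6] := {0xe2,0x43,0x83,0x06,0xa7,0x98}
query mem[0x15]=0x83, mem[0x10]=0x06, mem[0x1d]=0x62, mem[0x06]=0x98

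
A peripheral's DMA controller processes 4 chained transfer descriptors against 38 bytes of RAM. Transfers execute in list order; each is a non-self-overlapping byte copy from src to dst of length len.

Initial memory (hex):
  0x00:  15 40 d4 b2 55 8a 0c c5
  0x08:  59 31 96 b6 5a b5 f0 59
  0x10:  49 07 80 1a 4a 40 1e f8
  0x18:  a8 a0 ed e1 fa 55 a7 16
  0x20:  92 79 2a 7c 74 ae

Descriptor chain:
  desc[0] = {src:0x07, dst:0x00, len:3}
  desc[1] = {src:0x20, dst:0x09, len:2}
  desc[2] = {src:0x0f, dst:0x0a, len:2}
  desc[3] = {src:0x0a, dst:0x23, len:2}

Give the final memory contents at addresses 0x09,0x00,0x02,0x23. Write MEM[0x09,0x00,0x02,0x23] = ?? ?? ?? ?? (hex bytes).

MEM[0x09,0x00,0x02,0x23] = 92 c5 31 59

  after D0: wrote 3B at 0x00 = c55931
  after D1: wrote 2B at 0x09 = 9279
  after D2: wrote 2B at 0x0a = 5949
  after D3: wrote 2B at 0x23 = 5949
query mem[0x09]=0x92, mem[0x00]=0xc5, mem[0x02]=0x31, mem[0x23]=0x59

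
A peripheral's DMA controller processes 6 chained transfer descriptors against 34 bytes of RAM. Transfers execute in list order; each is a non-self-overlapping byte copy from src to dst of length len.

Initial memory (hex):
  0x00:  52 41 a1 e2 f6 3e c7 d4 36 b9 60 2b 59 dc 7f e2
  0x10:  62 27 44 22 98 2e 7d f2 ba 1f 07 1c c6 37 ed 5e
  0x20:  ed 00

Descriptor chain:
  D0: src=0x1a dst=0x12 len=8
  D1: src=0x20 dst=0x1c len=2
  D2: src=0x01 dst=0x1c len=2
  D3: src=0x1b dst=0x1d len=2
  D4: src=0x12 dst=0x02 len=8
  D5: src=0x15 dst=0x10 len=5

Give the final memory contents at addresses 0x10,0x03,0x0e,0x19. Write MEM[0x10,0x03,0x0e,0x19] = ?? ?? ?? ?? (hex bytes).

MEM[0x10,0x03,0x0e,0x19] = 37 1c 7f 00

[0] 0x1a->0x12 len=8 : 07 1c c6 37 ed 5e ed 00
[1] 0x20->0x1c len=2 : ed 00
[2] 0x01->0x1c len=2 : 41 a1
[3] 0x1b->0x1d len=2 : 1c 41
[4] 0x12->0x02 len=8 : 07 1c c6 37 ed 5e ed 00
[5] 0x15->0x10 len=5 : 37 ed 5e ed 00
query mem[0x10]=0x37, mem[0x03]=0x1c, mem[0x0e]=0x7f, mem[0x19]=0x00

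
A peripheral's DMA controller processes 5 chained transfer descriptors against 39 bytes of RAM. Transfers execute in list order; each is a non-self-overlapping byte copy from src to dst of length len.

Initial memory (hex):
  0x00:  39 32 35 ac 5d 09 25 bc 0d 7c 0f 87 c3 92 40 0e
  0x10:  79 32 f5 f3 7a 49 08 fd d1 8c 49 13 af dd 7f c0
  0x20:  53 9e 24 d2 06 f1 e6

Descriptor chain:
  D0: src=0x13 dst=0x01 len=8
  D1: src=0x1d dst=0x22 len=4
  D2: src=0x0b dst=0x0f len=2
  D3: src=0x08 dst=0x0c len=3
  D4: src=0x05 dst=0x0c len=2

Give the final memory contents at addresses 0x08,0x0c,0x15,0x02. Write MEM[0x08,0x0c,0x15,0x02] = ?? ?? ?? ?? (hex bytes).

D0: mem[0x01..0x08] <- [f3 7a 49 08 fd d1 8c 49]
D1: mem[0x22..0x25] <- [dd 7f c0 53]
D2: mem[0x0f..0x10] <- [87 c3]
D3: mem[0x0c..0x0e] <- [49 7c 0f]
D4: mem[0x0c..0x0d] <- [fd d1]
query mem[0x08]=0x49, mem[0x0c]=0xfd, mem[0x15]=0x49, mem[0x02]=0x7a

MEM[0x08,0x0c,0x15,0x02] = 49 fd 49 7a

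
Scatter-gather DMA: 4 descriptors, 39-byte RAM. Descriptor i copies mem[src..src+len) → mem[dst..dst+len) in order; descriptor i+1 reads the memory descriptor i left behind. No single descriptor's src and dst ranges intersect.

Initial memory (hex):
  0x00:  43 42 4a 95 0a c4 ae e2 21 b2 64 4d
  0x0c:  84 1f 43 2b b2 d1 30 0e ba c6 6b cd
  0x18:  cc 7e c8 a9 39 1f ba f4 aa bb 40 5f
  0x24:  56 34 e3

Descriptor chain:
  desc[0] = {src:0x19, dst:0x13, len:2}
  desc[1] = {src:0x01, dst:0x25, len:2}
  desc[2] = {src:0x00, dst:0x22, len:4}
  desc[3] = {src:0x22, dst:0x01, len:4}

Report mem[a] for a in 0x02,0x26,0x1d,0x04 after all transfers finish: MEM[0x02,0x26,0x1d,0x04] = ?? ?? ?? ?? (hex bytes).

MEM[0x02,0x26,0x1d,0x04] = 42 4a 1f 95

#0 dst[0x13+2] := {0x7e,0xc8}
#1 dst[0x25+2] := {0x42,0x4a}
#2 dst[0x22+4] := {0x43,0x42,0x4a,0x95}
#3 dst[0x01+4] := {0x43,0x42,0x4a,0x95}
query mem[0x02]=0x42, mem[0x26]=0x4a, mem[0x1d]=0x1f, mem[0x04]=0x95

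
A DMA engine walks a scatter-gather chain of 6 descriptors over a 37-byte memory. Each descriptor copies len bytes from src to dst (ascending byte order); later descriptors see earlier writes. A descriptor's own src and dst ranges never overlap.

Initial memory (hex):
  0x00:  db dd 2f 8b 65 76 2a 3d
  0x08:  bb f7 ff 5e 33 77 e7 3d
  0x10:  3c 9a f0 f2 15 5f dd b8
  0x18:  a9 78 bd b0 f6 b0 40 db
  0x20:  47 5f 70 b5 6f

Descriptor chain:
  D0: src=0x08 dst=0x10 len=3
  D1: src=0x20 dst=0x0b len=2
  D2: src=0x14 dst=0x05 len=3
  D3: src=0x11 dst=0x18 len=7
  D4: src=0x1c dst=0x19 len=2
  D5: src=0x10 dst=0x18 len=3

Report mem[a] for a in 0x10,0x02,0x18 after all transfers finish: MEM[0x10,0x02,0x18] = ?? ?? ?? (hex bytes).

MEM[0x10,0x02,0x18] = bb 2f bb

#0 dst[0x10+3] := {0xbb,0xf7,0xff}
#1 dst[0x0b+2] := {0x47,0x5f}
#2 dst[0x05+3] := {0x15,0x5f,0xdd}
#3 dst[0x18+7] := {0xf7,0xff,0xf2,0x15,0x5f,0xdd,0xb8}
#4 dst[0x19+2] := {0x5f,0xdd}
#5 dst[0x18+3] := {0xbb,0xf7,0xff}
query mem[0x10]=0xbb, mem[0x02]=0x2f, mem[0x18]=0xbb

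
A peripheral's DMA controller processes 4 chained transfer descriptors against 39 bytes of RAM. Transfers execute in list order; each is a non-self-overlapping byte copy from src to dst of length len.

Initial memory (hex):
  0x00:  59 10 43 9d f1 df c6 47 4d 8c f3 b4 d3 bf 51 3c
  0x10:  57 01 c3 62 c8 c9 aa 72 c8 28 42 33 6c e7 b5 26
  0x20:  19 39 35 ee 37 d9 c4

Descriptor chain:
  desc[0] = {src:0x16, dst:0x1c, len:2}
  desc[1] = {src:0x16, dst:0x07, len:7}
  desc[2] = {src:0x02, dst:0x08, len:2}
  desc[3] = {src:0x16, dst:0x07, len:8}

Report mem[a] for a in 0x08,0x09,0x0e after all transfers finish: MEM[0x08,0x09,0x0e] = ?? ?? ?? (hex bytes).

MEM[0x08,0x09,0x0e] = 72 c8 72

D0: mem[0x1c..0x1d] <- [aa 72]
D1: mem[0x07..0x0d] <- [aa 72 c8 28 42 33 aa]
D2: mem[0x08..0x09] <- [43 9d]
D3: mem[0x07..0x0e] <- [aa 72 c8 28 42 33 aa 72]
query mem[0x08]=0x72, mem[0x09]=0xc8, mem[0x0e]=0x72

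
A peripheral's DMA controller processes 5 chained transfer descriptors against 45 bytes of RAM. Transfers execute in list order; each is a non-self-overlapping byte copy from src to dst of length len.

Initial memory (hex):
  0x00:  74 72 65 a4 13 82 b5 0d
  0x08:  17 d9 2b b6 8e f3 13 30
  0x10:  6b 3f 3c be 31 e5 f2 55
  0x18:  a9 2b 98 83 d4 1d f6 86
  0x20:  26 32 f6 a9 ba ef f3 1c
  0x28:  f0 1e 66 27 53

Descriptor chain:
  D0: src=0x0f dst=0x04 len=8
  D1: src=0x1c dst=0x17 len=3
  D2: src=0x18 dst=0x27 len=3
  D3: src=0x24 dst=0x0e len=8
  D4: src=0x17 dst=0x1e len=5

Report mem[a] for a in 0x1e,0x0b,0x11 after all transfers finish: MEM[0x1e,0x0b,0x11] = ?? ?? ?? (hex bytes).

  after D0: wrote 8B at 0x04 = 306b3f3cbe31e5f2
  after D1: wrote 3B at 0x17 = d41df6
  after D2: wrote 3B at 0x27 = 1df698
  after D3: wrote 8B at 0x0e = baeff31df6986627
  after D4: wrote 5B at 0x1e = d41df69883
query mem[0x1e]=0xd4, mem[0x0b]=0xf2, mem[0x11]=0x1d

MEM[0x1e,0x0b,0x11] = d4 f2 1d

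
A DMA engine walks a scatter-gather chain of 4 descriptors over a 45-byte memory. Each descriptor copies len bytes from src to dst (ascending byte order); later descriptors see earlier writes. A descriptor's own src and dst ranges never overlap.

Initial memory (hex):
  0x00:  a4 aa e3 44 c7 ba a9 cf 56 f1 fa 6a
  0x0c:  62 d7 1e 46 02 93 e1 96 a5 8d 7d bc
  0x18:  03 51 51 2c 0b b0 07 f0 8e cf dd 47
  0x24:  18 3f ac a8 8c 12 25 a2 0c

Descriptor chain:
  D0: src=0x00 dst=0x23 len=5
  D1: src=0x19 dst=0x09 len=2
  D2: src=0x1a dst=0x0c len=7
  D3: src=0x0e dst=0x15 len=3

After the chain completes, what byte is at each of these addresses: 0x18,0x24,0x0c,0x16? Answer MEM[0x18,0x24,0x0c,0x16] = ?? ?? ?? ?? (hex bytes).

#0 dst[0x23+5] := {0xa4,0xaa,0xe3,0x44,0xc7}
#1 dst[0x09+2] := {0x51,0x51}
#2 dst[0x0c+7] := {0x51,0x2c,0x0b,0xb0,0x07,0xf0,0x8e}
#3 dst[0x15+3] := {0x0b,0xb0,0x07}
query mem[0x18]=0x03, mem[0x24]=0xaa, mem[0x0c]=0x51, mem[0x16]=0xb0

MEM[0x18,0x24,0x0c,0x16] = 03 aa 51 b0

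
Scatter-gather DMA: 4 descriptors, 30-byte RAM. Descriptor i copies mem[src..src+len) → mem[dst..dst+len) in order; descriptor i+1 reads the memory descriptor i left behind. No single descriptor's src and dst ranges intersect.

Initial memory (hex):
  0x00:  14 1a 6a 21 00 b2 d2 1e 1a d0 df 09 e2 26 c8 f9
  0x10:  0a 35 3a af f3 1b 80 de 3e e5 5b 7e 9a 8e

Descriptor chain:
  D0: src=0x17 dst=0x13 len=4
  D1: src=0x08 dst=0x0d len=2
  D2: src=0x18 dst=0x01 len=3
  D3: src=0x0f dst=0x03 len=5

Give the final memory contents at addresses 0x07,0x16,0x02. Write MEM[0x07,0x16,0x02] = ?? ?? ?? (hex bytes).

#0 dst[0x13+4] := {0xde,0x3e,0xe5,0x5b}
#1 dst[0x0d+2] := {0x1a,0xd0}
#2 dst[0x01+3] := {0x3e,0xe5,0x5b}
#3 dst[0x03+5] := {0xf9,0x0a,0x35,0x3a,0xde}
query mem[0x07]=0xde, mem[0x16]=0x5b, mem[0x02]=0xe5

MEM[0x07,0x16,0x02] = de 5b e5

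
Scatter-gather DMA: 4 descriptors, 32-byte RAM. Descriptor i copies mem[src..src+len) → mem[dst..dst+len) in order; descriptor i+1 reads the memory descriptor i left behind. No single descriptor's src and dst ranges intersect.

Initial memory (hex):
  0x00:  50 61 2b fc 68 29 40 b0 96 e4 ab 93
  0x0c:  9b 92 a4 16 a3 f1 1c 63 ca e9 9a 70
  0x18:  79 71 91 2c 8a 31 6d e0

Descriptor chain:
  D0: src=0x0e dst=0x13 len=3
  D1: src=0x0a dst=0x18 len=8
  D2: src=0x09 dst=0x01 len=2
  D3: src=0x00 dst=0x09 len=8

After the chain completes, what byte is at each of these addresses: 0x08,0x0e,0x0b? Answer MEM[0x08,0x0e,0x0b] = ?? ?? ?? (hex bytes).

  after D0: wrote 3B at 0x13 = a416a3
  after D1: wrote 8B at 0x18 = ab939b92a416a3f1
  after D2: wrote 2B at 0x01 = e4ab
  after D3: wrote 8B at 0x09 = 50e4abfc682940b0
query mem[0x08]=0x96, mem[0x0e]=0x29, mem[0x0b]=0xab

MEM[0x08,0x0e,0x0b] = 96 29 ab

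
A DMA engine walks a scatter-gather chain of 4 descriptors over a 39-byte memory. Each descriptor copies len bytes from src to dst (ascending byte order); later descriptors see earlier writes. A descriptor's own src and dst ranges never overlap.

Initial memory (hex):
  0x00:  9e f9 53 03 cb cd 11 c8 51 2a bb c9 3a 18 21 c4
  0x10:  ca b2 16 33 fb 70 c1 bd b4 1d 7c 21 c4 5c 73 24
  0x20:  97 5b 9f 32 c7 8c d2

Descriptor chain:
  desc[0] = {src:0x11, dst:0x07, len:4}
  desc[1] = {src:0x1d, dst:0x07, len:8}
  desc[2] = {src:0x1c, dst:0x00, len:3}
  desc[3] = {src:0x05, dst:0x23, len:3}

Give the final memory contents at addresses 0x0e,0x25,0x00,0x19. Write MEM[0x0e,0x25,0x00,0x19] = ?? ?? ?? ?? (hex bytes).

MEM[0x0e,0x25,0x00,0x19] = c7 5c c4 1d

[0] 0x11->0x07 len=4 : b2 16 33 fb
[1] 0x1d->0x07 len=8 : 5c 73 24 97 5b 9f 32 c7
[2] 0x1c->0x00 len=3 : c4 5c 73
[3] 0x05->0x23 len=3 : cd 11 5c
query mem[0x0e]=0xc7, mem[0x25]=0x5c, mem[0x00]=0xc4, mem[0x19]=0x1d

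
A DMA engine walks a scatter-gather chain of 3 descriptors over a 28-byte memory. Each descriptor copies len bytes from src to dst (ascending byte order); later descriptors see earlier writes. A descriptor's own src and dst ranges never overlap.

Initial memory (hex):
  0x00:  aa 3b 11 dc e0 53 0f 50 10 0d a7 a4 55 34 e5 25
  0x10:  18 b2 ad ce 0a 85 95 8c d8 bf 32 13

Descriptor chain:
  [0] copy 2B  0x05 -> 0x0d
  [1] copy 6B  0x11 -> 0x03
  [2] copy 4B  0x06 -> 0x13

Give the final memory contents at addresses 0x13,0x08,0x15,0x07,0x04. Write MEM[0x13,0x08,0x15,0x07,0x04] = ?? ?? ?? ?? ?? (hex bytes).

MEM[0x13,0x08,0x15,0x07,0x04] = 0a 95 95 85 ad

[0] 0x05->0x0d len=2 : 53 0f
[1] 0x11->0x03 len=6 : b2 ad ce 0a 85 95
[2] 0x06->0x13 len=4 : 0a 85 95 0d
query mem[0x13]=0x0a, mem[0x08]=0x95, mem[0x15]=0x95, mem[0x07]=0x85, mem[0x04]=0xad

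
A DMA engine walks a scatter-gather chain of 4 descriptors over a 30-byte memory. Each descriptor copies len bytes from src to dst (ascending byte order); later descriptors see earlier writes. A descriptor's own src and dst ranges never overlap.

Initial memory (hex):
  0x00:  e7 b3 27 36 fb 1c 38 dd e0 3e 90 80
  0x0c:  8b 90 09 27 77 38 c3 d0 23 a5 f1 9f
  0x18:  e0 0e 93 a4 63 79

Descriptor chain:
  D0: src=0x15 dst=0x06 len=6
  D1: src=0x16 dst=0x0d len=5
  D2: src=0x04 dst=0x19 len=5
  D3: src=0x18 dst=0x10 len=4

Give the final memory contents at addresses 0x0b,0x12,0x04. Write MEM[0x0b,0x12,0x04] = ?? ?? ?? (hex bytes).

MEM[0x0b,0x12,0x04] = 93 1c fb

  after D0: wrote 6B at 0x06 = a5f19fe00e93
  after D1: wrote 5B at 0x0d = f19fe00e93
  after D2: wrote 5B at 0x19 = fb1ca5f19f
  after D3: wrote 4B at 0x10 = e0fb1ca5
query mem[0x0b]=0x93, mem[0x12]=0x1c, mem[0x04]=0xfb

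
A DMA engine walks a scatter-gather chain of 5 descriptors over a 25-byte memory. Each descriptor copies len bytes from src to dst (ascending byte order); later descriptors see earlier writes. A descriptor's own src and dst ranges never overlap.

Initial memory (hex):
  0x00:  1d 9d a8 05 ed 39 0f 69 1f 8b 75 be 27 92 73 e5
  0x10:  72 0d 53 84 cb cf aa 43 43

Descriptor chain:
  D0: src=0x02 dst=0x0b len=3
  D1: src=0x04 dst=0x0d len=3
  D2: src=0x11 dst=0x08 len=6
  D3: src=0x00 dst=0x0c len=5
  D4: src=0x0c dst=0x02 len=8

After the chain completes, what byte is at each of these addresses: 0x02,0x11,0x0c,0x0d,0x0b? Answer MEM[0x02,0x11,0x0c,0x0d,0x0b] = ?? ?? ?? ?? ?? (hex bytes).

#0 dst[0x0b+3] := {0xa8,0x05,0xed}
#1 dst[0x0d+3] := {0xed,0x39,0x0f}
#2 dst[0x08+6] := {0x0d,0x53,0x84,0xcb,0xcf,0xaa}
#3 dst[0x0c+5] := {0x1d,0x9d,0xa8,0x05,0xed}
#4 dst[0x02+8] := {0x1d,0x9d,0xa8,0x05,0xed,0x0d,0x53,0x84}
query mem[0x02]=0x1d, mem[0x11]=0x0d, mem[0x0c]=0x1d, mem[0x0d]=0x9d, mem[0x0b]=0xcb

MEM[0x02,0x11,0x0c,0x0d,0x0b] = 1d 0d 1d 9d cb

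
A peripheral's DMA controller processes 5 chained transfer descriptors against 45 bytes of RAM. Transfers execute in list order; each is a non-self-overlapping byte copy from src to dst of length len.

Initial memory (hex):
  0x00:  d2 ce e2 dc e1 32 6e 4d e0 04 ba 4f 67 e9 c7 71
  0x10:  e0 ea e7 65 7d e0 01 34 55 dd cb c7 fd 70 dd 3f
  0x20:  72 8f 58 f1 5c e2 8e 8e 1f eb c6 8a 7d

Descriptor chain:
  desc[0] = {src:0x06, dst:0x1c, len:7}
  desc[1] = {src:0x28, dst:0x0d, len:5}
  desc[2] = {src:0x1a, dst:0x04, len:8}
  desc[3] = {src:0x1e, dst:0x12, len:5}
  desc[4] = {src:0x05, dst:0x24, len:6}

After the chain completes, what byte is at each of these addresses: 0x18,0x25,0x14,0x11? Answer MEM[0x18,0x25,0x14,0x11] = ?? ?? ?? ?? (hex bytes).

MEM[0x18,0x25,0x14,0x11] = 55 6e ba 7d

  after D0: wrote 7B at 0x1c = 6e4de004ba4f67
  after D1: wrote 5B at 0x0d = 1febc68a7d
  after D2: wrote 8B at 0x04 = cbc76e4de004ba4f
  after D3: wrote 5B at 0x12 = e004ba4f67
  after D4: wrote 6B at 0x24 = c76e4de004ba
query mem[0x18]=0x55, mem[0x25]=0x6e, mem[0x14]=0xba, mem[0x11]=0x7d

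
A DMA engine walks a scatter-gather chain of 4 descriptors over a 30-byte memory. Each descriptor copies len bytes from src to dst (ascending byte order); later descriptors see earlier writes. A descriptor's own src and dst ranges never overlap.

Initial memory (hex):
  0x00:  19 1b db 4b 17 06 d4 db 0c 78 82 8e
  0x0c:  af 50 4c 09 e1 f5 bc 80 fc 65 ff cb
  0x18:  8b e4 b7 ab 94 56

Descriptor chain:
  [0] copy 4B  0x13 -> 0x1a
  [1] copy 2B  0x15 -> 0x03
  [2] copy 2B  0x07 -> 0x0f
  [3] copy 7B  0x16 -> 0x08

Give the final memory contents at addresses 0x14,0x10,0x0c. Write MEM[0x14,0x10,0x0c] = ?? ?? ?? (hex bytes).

MEM[0x14,0x10,0x0c] = fc 0c 80

  after D0: wrote 4B at 0x1a = 80fc65ff
  after D1: wrote 2B at 0x03 = 65ff
  after D2: wrote 2B at 0x0f = db0c
  after D3: wrote 7B at 0x08 = ffcb8be480fc65
query mem[0x14]=0xfc, mem[0x10]=0x0c, mem[0x0c]=0x80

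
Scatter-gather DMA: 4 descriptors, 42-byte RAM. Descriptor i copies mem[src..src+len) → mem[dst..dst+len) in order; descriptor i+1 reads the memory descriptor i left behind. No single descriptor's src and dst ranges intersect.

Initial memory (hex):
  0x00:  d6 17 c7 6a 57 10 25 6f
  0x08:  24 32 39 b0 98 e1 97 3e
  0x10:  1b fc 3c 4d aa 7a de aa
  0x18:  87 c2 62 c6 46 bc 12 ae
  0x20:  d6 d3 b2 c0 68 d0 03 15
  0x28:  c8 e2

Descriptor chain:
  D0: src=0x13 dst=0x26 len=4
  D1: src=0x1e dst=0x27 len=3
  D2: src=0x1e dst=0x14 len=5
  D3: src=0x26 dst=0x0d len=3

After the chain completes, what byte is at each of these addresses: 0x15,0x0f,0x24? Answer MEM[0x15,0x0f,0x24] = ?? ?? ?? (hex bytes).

MEM[0x15,0x0f,0x24] = ae ae 68

[0] 0x13->0x26 len=4 : 4d aa 7a de
[1] 0x1e->0x27 len=3 : 12 ae d6
[2] 0x1e->0x14 len=5 : 12 ae d6 d3 b2
[3] 0x26->0x0d len=3 : 4d 12 ae
query mem[0x15]=0xae, mem[0x0f]=0xae, mem[0x24]=0x68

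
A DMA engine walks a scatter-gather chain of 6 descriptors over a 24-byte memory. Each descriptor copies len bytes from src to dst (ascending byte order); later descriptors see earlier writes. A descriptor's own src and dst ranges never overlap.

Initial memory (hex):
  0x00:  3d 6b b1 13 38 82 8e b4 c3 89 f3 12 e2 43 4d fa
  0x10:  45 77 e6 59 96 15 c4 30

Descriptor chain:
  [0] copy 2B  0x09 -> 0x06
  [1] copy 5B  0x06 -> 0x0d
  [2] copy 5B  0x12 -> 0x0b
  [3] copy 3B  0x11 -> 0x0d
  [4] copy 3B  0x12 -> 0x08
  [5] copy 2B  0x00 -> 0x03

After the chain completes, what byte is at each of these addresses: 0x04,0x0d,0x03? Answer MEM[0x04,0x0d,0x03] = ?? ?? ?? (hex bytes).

MEM[0x04,0x0d,0x03] = 6b f3 3d

[0] 0x09->0x06 len=2 : 89 f3
[1] 0x06->0x0d len=5 : 89 f3 c3 89 f3
[2] 0x12->0x0b len=5 : e6 59 96 15 c4
[3] 0x11->0x0d len=3 : f3 e6 59
[4] 0x12->0x08 len=3 : e6 59 96
[5] 0x00->0x03 len=2 : 3d 6b
query mem[0x04]=0x6b, mem[0x0d]=0xf3, mem[0x03]=0x3d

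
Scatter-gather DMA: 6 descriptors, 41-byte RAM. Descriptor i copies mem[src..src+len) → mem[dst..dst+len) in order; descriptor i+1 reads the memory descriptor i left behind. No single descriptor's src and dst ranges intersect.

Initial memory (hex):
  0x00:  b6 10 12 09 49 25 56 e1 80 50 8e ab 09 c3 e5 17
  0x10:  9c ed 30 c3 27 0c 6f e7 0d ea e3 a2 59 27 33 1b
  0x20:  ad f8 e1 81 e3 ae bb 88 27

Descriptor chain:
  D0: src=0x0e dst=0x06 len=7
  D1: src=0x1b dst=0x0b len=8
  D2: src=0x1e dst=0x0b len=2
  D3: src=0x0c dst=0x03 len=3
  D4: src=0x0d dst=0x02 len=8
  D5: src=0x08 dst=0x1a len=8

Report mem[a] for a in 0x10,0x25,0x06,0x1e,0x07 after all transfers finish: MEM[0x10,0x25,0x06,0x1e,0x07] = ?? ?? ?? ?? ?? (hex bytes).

[0] 0x0e->0x06 len=7 : e5 17 9c ed 30 c3 27
[1] 0x1b->0x0b len=8 : a2 59 27 33 1b ad f8 e1
[2] 0x1e->0x0b len=2 : 33 1b
[3] 0x0c->0x03 len=3 : 1b 27 33
[4] 0x0d->0x02 len=8 : 27 33 1b ad f8 e1 c3 27
[5] 0x08->0x1a len=8 : c3 27 30 33 1b 27 33 1b
query mem[0x10]=0xad, mem[0x25]=0xae, mem[0x06]=0xf8, mem[0x1e]=0x1b, mem[0x07]=0xe1

MEM[0x10,0x25,0x06,0x1e,0x07] = ad ae f8 1b e1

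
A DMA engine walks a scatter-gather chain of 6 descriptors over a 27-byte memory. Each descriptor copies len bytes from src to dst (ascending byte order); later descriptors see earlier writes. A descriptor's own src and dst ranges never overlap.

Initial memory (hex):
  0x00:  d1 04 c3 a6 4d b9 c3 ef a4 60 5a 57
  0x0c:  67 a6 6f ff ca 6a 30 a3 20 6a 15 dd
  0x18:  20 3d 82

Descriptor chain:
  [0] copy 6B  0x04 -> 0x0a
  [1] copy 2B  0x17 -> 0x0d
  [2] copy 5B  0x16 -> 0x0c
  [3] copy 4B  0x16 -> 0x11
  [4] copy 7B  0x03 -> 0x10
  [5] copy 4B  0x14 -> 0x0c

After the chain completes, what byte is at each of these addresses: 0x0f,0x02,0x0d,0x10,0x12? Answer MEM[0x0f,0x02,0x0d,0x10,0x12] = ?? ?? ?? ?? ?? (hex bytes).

MEM[0x0f,0x02,0x0d,0x10,0x12] = dd c3 a4 a6 b9

D0: mem[0x0a..0x0f] <- [4d b9 c3 ef a4 60]
D1: mem[0x0d..0x0e] <- [dd 20]
D2: mem[0x0c..0x10] <- [15 dd 20 3d 82]
D3: mem[0x11..0x14] <- [15 dd 20 3d]
D4: mem[0x10..0x16] <- [a6 4d b9 c3 ef a4 60]
D5: mem[0x0c..0x0f] <- [ef a4 60 dd]
query mem[0x0f]=0xdd, mem[0x02]=0xc3, mem[0x0d]=0xa4, mem[0x10]=0xa6, mem[0x12]=0xb9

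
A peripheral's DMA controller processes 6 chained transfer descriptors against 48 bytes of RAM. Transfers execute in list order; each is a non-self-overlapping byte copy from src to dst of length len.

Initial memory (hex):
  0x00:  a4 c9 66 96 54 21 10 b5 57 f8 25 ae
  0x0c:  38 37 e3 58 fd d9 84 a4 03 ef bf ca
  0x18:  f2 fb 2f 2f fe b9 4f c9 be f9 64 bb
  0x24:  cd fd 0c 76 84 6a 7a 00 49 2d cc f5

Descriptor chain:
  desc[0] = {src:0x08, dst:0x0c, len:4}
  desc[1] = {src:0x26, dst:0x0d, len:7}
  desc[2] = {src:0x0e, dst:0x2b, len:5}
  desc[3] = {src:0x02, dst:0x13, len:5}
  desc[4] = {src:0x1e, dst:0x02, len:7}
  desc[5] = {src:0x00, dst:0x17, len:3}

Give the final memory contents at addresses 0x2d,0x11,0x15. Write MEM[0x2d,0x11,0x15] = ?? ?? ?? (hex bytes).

  after D0: wrote 4B at 0x0c = 57f825ae
  after D1: wrote 7B at 0x0d = 0c76846a7a0049
  after D2: wrote 5B at 0x2b = 76846a7a00
  after D3: wrote 5B at 0x13 = 6696542110
  after D4: wrote 7B at 0x02 = 4fc9bef964bbcd
  after D5: wrote 3B at 0x17 = a4c94f
query mem[0x2d]=0x6a, mem[0x11]=0x7a, mem[0x15]=0x54

MEM[0x2d,0x11,0x15] = 6a 7a 54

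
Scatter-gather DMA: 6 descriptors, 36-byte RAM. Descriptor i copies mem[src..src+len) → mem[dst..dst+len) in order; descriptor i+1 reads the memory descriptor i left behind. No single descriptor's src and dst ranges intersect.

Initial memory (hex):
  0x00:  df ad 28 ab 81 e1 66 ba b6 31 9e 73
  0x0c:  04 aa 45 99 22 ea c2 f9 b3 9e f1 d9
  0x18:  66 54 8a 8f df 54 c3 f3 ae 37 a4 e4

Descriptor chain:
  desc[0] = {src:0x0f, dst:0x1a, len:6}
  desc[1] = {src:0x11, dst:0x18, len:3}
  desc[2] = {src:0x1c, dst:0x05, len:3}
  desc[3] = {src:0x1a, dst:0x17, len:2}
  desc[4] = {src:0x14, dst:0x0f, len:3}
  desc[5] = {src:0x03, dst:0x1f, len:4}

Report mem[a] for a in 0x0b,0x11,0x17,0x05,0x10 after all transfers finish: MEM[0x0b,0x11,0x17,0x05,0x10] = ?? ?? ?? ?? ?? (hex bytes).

[0] 0x0f->0x1a len=6 : 99 22 ea c2 f9 b3
[1] 0x11->0x18 len=3 : ea c2 f9
[2] 0x1c->0x05 len=3 : ea c2 f9
[3] 0x1a->0x17 len=2 : f9 22
[4] 0x14->0x0f len=3 : b3 9e f1
[5] 0x03->0x1f len=4 : ab 81 ea c2
query mem[0x0b]=0x73, mem[0x11]=0xf1, mem[0x17]=0xf9, mem[0x05]=0xea, mem[0x10]=0x9e

MEM[0x0b,0x11,0x17,0x05,0x10] = 73 f1 f9 ea 9e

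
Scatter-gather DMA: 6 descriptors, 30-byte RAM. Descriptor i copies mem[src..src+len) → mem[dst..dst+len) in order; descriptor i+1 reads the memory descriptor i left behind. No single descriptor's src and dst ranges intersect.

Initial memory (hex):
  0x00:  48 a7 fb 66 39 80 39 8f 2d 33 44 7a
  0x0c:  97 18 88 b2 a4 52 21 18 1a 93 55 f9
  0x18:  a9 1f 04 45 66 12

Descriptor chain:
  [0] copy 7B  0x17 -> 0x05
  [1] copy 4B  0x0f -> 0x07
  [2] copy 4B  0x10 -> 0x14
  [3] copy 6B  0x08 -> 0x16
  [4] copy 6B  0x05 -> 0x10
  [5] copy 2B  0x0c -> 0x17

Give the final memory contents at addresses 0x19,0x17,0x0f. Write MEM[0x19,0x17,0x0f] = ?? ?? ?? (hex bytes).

MEM[0x19,0x17,0x0f] = 12 97 b2

  after D0: wrote 7B at 0x05 = f9a91f04456612
  after D1: wrote 4B at 0x07 = b2a45221
  after D2: wrote 4B at 0x14 = a4522118
  after D3: wrote 6B at 0x16 = a45221129718
  after D4: wrote 6B at 0x10 = f9a9b2a45221
  after D5: wrote 2B at 0x17 = 9718
query mem[0x19]=0x12, mem[0x17]=0x97, mem[0x0f]=0xb2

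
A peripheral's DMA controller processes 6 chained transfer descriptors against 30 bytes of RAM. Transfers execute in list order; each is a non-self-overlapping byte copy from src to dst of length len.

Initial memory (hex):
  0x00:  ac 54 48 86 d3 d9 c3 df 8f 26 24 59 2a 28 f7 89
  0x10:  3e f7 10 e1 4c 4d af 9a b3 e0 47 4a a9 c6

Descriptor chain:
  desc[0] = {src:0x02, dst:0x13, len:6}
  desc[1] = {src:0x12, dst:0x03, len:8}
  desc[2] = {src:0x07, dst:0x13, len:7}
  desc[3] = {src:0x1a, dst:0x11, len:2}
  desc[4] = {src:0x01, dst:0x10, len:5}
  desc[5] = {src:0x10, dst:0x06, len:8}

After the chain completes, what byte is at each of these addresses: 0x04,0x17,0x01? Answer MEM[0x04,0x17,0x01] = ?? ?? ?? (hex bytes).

[0] 0x02->0x13 len=6 : 48 86 d3 d9 c3 df
[1] 0x12->0x03 len=8 : 10 48 86 d3 d9 c3 df e0
[2] 0x07->0x13 len=7 : d9 c3 df e0 59 2a 28
[3] 0x1a->0x11 len=2 : 47 4a
[4] 0x01->0x10 len=5 : 54 48 10 48 86
[5] 0x10->0x06 len=8 : 54 48 10 48 86 df e0 59
query mem[0x04]=0x48, mem[0x17]=0x59, mem[0x01]=0x54

MEM[0x04,0x17,0x01] = 48 59 54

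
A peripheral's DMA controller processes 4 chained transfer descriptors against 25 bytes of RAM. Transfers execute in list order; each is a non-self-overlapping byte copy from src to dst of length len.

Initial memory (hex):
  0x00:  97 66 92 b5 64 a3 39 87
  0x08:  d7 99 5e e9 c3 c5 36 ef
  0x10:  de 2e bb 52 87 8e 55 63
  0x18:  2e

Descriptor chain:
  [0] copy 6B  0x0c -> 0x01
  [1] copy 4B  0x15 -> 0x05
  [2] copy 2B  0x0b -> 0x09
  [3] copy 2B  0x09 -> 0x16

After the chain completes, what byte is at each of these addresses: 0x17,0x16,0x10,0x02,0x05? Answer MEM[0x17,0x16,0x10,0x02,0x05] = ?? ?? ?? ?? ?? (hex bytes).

MEM[0x17,0x16,0x10,0x02,0x05] = c3 e9 de c5 8e

[0] 0x0c->0x01 len=6 : c3 c5 36 ef de 2e
[1] 0x15->0x05 len=4 : 8e 55 63 2e
[2] 0x0b->0x09 len=2 : e9 c3
[3] 0x09->0x16 len=2 : e9 c3
query mem[0x17]=0xc3, mem[0x16]=0xe9, mem[0x10]=0xde, mem[0x02]=0xc5, mem[0x05]=0x8e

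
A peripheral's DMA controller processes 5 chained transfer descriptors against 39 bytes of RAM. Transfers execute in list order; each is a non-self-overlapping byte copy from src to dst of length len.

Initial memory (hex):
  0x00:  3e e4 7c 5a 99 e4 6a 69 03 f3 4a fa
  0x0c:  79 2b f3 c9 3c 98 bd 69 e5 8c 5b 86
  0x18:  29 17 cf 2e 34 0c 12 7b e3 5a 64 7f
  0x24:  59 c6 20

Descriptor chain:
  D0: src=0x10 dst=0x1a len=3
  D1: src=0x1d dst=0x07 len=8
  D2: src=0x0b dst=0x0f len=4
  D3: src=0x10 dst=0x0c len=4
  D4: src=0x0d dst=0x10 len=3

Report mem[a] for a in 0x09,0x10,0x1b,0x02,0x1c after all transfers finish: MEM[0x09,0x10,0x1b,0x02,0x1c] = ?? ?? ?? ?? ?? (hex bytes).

[0] 0x10->0x1a len=3 : 3c 98 bd
[1] 0x1d->0x07 len=8 : 0c 12 7b e3 5a 64 7f 59
[2] 0x0b->0x0f len=4 : 5a 64 7f 59
[3] 0x10->0x0c len=4 : 64 7f 59 69
[4] 0x0d->0x10 len=3 : 7f 59 69
query mem[0x09]=0x7b, mem[0x10]=0x7f, mem[0x1b]=0x98, mem[0x02]=0x7c, mem[0x1c]=0xbd

MEM[0x09,0x10,0x1b,0x02,0x1c] = 7b 7f 98 7c bd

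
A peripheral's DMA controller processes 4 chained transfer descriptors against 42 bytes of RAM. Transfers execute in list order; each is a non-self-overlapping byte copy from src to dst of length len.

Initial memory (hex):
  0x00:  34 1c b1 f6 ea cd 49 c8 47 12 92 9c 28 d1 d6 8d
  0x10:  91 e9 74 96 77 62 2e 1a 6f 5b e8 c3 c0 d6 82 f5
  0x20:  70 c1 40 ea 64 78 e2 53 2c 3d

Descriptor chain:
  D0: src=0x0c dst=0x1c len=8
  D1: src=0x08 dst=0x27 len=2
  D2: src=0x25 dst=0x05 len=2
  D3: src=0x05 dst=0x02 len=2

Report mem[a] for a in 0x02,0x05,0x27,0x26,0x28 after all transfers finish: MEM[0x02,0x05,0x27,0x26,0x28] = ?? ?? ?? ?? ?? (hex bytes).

#0 dst[0x1c+8] := {0x28,0xd1,0xd6,0x8d,0x91,0xe9,0x74,0x96}
#1 dst[0x27+2] := {0x47,0x12}
#2 dst[0x05+2] := {0x78,0xe2}
#3 dst[0x02+2] := {0x78,0xe2}
query mem[0x02]=0x78, mem[0x05]=0x78, mem[0x27]=0x47, mem[0x26]=0xe2, mem[0x28]=0x12

MEM[0x02,0x05,0x27,0x26,0x28] = 78 78 47 e2 12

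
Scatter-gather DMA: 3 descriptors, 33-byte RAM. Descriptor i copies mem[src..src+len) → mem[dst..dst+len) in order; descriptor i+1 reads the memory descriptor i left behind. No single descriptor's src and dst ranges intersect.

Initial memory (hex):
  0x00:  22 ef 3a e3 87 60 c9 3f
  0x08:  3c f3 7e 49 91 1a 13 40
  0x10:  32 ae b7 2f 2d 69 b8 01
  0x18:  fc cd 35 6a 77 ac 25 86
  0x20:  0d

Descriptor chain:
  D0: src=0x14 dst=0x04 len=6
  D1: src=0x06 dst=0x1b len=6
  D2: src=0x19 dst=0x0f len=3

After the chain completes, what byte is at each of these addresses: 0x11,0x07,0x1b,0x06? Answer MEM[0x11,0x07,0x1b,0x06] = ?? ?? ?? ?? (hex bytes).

D0: mem[0x04..0x09] <- [2d 69 b8 01 fc cd]
D1: mem[0x1b..0x20] <- [b8 01 fc cd 7e 49]
D2: mem[0x0f..0x11] <- [cd 35 b8]
query mem[0x11]=0xb8, mem[0x07]=0x01, mem[0x1b]=0xb8, mem[0x06]=0xb8

MEM[0x11,0x07,0x1b,0x06] = b8 01 b8 b8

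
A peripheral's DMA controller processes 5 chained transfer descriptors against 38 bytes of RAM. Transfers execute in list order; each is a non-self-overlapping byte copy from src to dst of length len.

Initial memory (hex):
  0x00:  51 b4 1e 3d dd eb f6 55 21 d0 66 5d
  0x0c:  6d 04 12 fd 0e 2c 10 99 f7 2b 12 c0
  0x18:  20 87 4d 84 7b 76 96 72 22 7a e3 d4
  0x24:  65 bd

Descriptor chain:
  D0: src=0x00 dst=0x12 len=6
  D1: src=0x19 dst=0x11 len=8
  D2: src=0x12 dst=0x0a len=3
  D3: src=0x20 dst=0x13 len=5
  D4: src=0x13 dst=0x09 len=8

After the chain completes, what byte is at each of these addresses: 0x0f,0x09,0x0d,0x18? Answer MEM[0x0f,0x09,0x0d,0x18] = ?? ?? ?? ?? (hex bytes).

MEM[0x0f,0x09,0x0d,0x18] = 87 22 65 22

D0: mem[0x12..0x17] <- [51 b4 1e 3d dd eb]
D1: mem[0x11..0x18] <- [87 4d 84 7b 76 96 72 22]
D2: mem[0x0a..0x0c] <- [4d 84 7b]
D3: mem[0x13..0x17] <- [22 7a e3 d4 65]
D4: mem[0x09..0x10] <- [22 7a e3 d4 65 22 87 4d]
query mem[0x0f]=0x87, mem[0x09]=0x22, mem[0x0d]=0x65, mem[0x18]=0x22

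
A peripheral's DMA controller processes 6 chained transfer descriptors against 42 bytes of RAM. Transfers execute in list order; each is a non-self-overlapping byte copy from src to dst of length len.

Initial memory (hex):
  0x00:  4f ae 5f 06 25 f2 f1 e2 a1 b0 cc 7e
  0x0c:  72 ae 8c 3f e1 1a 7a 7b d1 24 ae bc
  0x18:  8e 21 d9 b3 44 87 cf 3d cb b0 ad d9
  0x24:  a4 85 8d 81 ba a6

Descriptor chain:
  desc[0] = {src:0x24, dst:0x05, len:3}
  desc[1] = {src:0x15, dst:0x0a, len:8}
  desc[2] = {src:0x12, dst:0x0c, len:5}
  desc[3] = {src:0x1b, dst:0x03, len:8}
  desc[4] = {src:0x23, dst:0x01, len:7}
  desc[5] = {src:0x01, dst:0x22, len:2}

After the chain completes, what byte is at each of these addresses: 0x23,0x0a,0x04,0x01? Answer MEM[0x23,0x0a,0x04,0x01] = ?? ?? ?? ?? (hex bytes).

#0 dst[0x05+3] := {0xa4,0x85,0x8d}
#1 dst[0x0a+8] := {0x24,0xae,0xbc,0x8e,0x21,0xd9,0xb3,0x44}
#2 dst[0x0c+5] := {0x7a,0x7b,0xd1,0x24,0xae}
#3 dst[0x03+8] := {0xb3,0x44,0x87,0xcf,0x3d,0xcb,0xb0,0xad}
#4 dst[0x01+7] := {0xd9,0xa4,0x85,0x8d,0x81,0xba,0xa6}
#5 dst[0x22+2] := {0xd9,0xa4}
query mem[0x23]=0xa4, mem[0x0a]=0xad, mem[0x04]=0x8d, mem[0x01]=0xd9

MEM[0x23,0x0a,0x04,0x01] = a4 ad 8d d9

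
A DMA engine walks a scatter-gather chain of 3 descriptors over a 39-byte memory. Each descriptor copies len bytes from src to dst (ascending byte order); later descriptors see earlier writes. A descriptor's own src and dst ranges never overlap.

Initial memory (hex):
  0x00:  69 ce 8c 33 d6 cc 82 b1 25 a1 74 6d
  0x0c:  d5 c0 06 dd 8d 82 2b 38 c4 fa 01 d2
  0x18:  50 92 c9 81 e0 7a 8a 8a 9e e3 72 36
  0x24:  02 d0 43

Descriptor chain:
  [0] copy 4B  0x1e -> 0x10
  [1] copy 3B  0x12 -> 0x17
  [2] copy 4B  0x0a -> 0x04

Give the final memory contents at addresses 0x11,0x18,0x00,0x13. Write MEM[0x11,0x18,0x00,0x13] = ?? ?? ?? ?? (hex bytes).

#0 dst[0x10+4] := {0x8a,0x8a,0x9e,0xe3}
#1 dst[0x17+3] := {0x9e,0xe3,0xc4}
#2 dst[0x04+4] := {0x74,0x6d,0xd5,0xc0}
query mem[0x11]=0x8a, mem[0x18]=0xe3, mem[0x00]=0x69, mem[0x13]=0xe3

MEM[0x11,0x18,0x00,0x13] = 8a e3 69 e3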